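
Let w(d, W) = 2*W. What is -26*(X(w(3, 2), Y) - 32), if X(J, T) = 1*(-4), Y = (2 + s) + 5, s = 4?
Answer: 936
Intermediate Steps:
Y = 11 (Y = (2 + 4) + 5 = 6 + 5 = 11)
X(J, T) = -4
-26*(X(w(3, 2), Y) - 32) = -26*(-4 - 32) = -26*(-36) = 936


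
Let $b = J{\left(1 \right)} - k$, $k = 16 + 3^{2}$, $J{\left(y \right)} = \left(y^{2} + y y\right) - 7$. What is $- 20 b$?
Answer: $600$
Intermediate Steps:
$J{\left(y \right)} = -7 + 2 y^{2}$ ($J{\left(y \right)} = \left(y^{2} + y^{2}\right) - 7 = 2 y^{2} - 7 = -7 + 2 y^{2}$)
$k = 25$ ($k = 16 + 9 = 25$)
$b = -30$ ($b = \left(-7 + 2 \cdot 1^{2}\right) - 25 = \left(-7 + 2 \cdot 1\right) - 25 = \left(-7 + 2\right) - 25 = -5 - 25 = -30$)
$- 20 b = \left(-20\right) \left(-30\right) = 600$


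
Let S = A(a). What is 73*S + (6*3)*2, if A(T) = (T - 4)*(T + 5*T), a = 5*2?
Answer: 26316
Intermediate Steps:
a = 10
A(T) = 6*T*(-4 + T) (A(T) = (-4 + T)*(6*T) = 6*T*(-4 + T))
S = 360 (S = 6*10*(-4 + 10) = 6*10*6 = 360)
73*S + (6*3)*2 = 73*360 + (6*3)*2 = 26280 + 18*2 = 26280 + 36 = 26316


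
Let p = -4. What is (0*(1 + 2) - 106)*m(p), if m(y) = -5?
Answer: 530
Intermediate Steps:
(0*(1 + 2) - 106)*m(p) = (0*(1 + 2) - 106)*(-5) = (0*3 - 106)*(-5) = (0 - 106)*(-5) = -106*(-5) = 530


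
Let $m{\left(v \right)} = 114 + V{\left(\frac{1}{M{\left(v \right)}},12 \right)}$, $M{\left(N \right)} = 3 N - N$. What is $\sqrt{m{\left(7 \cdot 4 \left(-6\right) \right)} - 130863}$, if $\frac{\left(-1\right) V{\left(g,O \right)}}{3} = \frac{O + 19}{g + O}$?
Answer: $\frac{i \sqrt{2124661362477}}{4031} \approx 361.6 i$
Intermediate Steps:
$M{\left(N \right)} = 2 N$
$V{\left(g,O \right)} = - \frac{3 \left(19 + O\right)}{O + g}$ ($V{\left(g,O \right)} = - 3 \frac{O + 19}{g + O} = - 3 \frac{19 + O}{O + g} = - \frac{3 \left(19 + O\right)}{O + g}$)
$m{\left(v \right)} = 114 - \frac{93}{12 + \frac{1}{2 v}}$ ($m{\left(v \right)} = 114 + \frac{3 \left(-19 - 12\right)}{12 + \frac{1}{2 v}} = 114 + 3 \frac{1}{12 + \frac{1}{2 v}} \left(-31\right) = 114 - \frac{93}{12 + \frac{1}{2 v}}$)
$\sqrt{m{\left(7 \cdot 4 \left(-6\right) \right)} - 130863} = \sqrt{\frac{6 \left(19 + 425 \cdot 7 \cdot 4 \left(-6\right)\right)}{1 + 24 \cdot 7 \cdot 4 \left(-6\right)} - 130863} = \sqrt{\frac{6 \left(19 + 425 \cdot 28 \left(-6\right)\right)}{1 + 24 \cdot 28 \left(-6\right)} - 130863} = \sqrt{\frac{6 \left(19 + 425 \left(-168\right)\right)}{1 + 24 \left(-168\right)} - 130863} = \sqrt{\frac{6 \left(19 - 71400\right)}{1 - 4032} - 130863} = \sqrt{6 \frac{1}{-4031} \left(-71381\right) - 130863} = \sqrt{6 \left(- \frac{1}{4031}\right) \left(-71381\right) - 130863} = \sqrt{\frac{428286}{4031} - 130863} = \sqrt{- \frac{527080467}{4031}} = \frac{i \sqrt{2124661362477}}{4031}$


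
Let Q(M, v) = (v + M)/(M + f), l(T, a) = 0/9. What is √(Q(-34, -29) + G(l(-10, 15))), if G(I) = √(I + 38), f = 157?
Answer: √(-861 + 1681*√38)/41 ≈ 2.3774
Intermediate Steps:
l(T, a) = 0 (l(T, a) = 0*(⅑) = 0)
G(I) = √(38 + I)
Q(M, v) = (M + v)/(157 + M) (Q(M, v) = (v + M)/(M + 157) = (M + v)/(157 + M))
√(Q(-34, -29) + G(l(-10, 15))) = √((-34 - 29)/(157 - 34) + √(38 + 0)) = √(-63/123 + √38) = √((1/123)*(-63) + √38) = √(-21/41 + √38)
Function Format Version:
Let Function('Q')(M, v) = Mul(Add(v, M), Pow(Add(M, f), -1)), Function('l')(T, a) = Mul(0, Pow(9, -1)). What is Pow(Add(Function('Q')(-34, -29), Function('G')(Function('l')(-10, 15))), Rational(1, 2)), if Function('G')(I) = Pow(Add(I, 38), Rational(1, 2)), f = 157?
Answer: Mul(Rational(1, 41), Pow(Add(-861, Mul(1681, Pow(38, Rational(1, 2)))), Rational(1, 2))) ≈ 2.3774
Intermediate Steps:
Function('l')(T, a) = 0 (Function('l')(T, a) = Mul(0, Rational(1, 9)) = 0)
Function('G')(I) = Pow(Add(38, I), Rational(1, 2))
Function('Q')(M, v) = Mul(Pow(Add(157, M), -1), Add(M, v)) (Function('Q')(M, v) = Mul(Add(v, M), Pow(Add(M, 157), -1)) = Mul(Add(M, v), Pow(Add(157, M), -1)) = Mul(Pow(Add(157, M), -1), Add(M, v)))
Pow(Add(Function('Q')(-34, -29), Function('G')(Function('l')(-10, 15))), Rational(1, 2)) = Pow(Add(Mul(Pow(Add(157, -34), -1), Add(-34, -29)), Pow(Add(38, 0), Rational(1, 2))), Rational(1, 2)) = Pow(Add(Mul(Pow(123, -1), -63), Pow(38, Rational(1, 2))), Rational(1, 2)) = Pow(Add(Mul(Rational(1, 123), -63), Pow(38, Rational(1, 2))), Rational(1, 2)) = Pow(Add(Rational(-21, 41), Pow(38, Rational(1, 2))), Rational(1, 2))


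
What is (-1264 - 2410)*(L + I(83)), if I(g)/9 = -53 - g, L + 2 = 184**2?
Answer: -119882620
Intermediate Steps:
L = 33854 (L = -2 + 184**2 = -2 + 33856 = 33854)
I(g) = -477 - 9*g (I(g) = 9*(-53 - g) = -477 - 9*g)
(-1264 - 2410)*(L + I(83)) = (-1264 - 2410)*(33854 + (-477 - 9*83)) = -3674*(33854 + (-477 - 747)) = -3674*(33854 - 1224) = -3674*32630 = -119882620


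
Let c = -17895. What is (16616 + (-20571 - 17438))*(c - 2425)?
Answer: 434705760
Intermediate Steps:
(16616 + (-20571 - 17438))*(c - 2425) = (16616 + (-20571 - 17438))*(-17895 - 2425) = (16616 - 38009)*(-20320) = -21393*(-20320) = 434705760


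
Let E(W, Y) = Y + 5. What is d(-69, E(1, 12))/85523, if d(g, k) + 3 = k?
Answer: 14/85523 ≈ 0.00016370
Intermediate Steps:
E(W, Y) = 5 + Y
d(g, k) = -3 + k
d(-69, E(1, 12))/85523 = (-3 + (5 + 12))/85523 = (-3 + 17)*(1/85523) = 14*(1/85523) = 14/85523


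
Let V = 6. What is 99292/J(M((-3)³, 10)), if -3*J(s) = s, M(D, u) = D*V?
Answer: 49646/27 ≈ 1838.7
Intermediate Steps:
M(D, u) = 6*D (M(D, u) = D*6 = 6*D)
J(s) = -s/3
99292/J(M((-3)³, 10)) = 99292/((-2*(-3)³)) = 99292/((-2*(-27))) = 99292/((-⅓*(-162))) = 99292/54 = 99292*(1/54) = 49646/27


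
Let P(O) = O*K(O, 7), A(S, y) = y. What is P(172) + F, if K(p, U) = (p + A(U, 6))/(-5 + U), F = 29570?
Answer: 44878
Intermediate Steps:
K(p, U) = (6 + p)/(-5 + U) (K(p, U) = (p + 6)/(-5 + U) = (6 + p)/(-5 + U))
P(O) = O*(3 + O/2) (P(O) = O*((6 + O)/(-5 + 7)) = O*((6 + O)/2) = O*(3 + O/2))
P(172) + F = (½)*172*(6 + 172) + 29570 = (½)*172*178 + 29570 = 15308 + 29570 = 44878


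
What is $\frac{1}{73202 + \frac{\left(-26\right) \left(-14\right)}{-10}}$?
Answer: $\frac{5}{365828} \approx 1.3668 \cdot 10^{-5}$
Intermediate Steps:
$\frac{1}{73202 + \frac{\left(-26\right) \left(-14\right)}{-10}} = \frac{1}{73202 + 364 \left(- \frac{1}{10}\right)} = \frac{1}{73202 - \frac{182}{5}} = \frac{1}{\frac{365828}{5}} = \frac{5}{365828}$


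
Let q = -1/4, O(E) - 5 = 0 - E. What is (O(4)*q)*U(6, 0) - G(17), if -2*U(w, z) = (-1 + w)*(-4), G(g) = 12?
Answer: -29/2 ≈ -14.500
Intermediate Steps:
O(E) = 5 - E (O(E) = 5 + (0 - E) = 5 - E)
U(w, z) = -2 + 2*w (U(w, z) = -(-1 + w)*(-4)/2 = -(4 - 4*w)/2 = -2 + 2*w)
q = -1/4 (q = -1*1/4 = -1/4 ≈ -0.25000)
(O(4)*q)*U(6, 0) - G(17) = ((5 - 1*4)*(-1/4))*(-2 + 2*6) - 1*12 = ((5 - 4)*(-1/4))*(-2 + 12) - 12 = (1*(-1/4))*10 - 12 = -1/4*10 - 12 = -5/2 - 12 = -29/2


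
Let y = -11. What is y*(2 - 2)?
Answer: 0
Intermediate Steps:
y*(2 - 2) = -11*(2 - 2) = -11*0 = 0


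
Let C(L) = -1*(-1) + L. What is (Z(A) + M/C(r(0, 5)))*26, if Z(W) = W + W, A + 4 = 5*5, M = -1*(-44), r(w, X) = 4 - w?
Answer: 6604/5 ≈ 1320.8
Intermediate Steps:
M = 44
A = 21 (A = -4 + 5*5 = -4 + 25 = 21)
Z(W) = 2*W
C(L) = 1 + L
(Z(A) + M/C(r(0, 5)))*26 = (2*21 + 44/(1 + (4 - 1*0)))*26 = (42 + 44/(1 + (4 + 0)))*26 = (42 + 44/(1 + 4))*26 = (42 + 44/5)*26 = (254/5)*26 = 6604/5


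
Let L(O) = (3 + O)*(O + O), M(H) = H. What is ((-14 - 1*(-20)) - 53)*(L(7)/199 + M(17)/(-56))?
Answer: -209479/11144 ≈ -18.797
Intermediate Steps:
L(O) = 2*O*(3 + O) (L(O) = (3 + O)*(2*O) = 2*O*(3 + O))
((-14 - 1*(-20)) - 53)*(L(7)/199 + M(17)/(-56)) = ((-14 - 1*(-20)) - 53)*((2*7*(3 + 7))/199 + 17/(-56)) = ((-14 + 20) - 53)*((2*7*10)*(1/199) + 17*(-1/56)) = (6 - 53)*(140*(1/199) - 17/56) = -47*(140/199 - 17/56) = -47*4457/11144 = -209479/11144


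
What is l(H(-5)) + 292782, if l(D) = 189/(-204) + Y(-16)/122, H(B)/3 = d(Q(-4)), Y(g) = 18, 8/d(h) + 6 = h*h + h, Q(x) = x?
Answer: 1214456505/4148 ≈ 2.9278e+5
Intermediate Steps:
d(h) = 8/(-6 + h + h**2) (d(h) = 8/(-6 + (h*h + h)) = 8/(-6 + (h**2 + h)) = 8/(-6 + (h + h**2)) = 8/(-6 + h + h**2))
H(B) = 4 (H(B) = 3*(8/(-6 - 4 + (-4)**2)) = 3*(8/(-6 - 4 + 16)) = 3*(8/6) = 3*(8*(1/6)) = 3*(4/3) = 4)
l(D) = -3231/4148 (l(D) = 189/(-204) + 18/122 = 189*(-1/204) + 18*(1/122) = -63/68 + 9/61 = -3231/4148)
l(H(-5)) + 292782 = -3231/4148 + 292782 = 1214456505/4148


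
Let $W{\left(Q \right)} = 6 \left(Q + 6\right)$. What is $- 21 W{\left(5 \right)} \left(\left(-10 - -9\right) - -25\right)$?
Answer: $-33264$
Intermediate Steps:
$W{\left(Q \right)} = 36 + 6 Q$ ($W{\left(Q \right)} = 6 \left(6 + Q\right) = 36 + 6 Q$)
$- 21 W{\left(5 \right)} \left(\left(-10 - -9\right) - -25\right) = - 21 \left(36 + 6 \cdot 5\right) \left(\left(-10 - -9\right) - -25\right) = - 21 \left(36 + 30\right) \left(\left(-10 + 9\right) + 25\right) = \left(-21\right) 66 \left(-1 + 25\right) = \left(-1386\right) 24 = -33264$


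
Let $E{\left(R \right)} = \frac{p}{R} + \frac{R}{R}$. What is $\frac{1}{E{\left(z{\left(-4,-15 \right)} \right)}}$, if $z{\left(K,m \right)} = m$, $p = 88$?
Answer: $- \frac{15}{73} \approx -0.20548$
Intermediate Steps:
$E{\left(R \right)} = 1 + \frac{88}{R}$ ($E{\left(R \right)} = \frac{88}{R} + \frac{R}{R} = \frac{88}{R} + 1 = 1 + \frac{88}{R}$)
$\frac{1}{E{\left(z{\left(-4,-15 \right)} \right)}} = \frac{1}{\frac{1}{-15} \left(88 - 15\right)} = \frac{1}{\left(- \frac{1}{15}\right) 73} = \frac{1}{- \frac{73}{15}} = - \frac{15}{73}$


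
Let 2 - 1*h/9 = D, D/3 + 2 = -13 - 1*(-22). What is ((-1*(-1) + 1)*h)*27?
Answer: -9234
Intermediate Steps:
D = 21 (D = -6 + 3*(-13 - 1*(-22)) = -6 + 3*(-13 + 22) = -6 + 3*9 = -6 + 27 = 21)
h = -171 (h = 18 - 9*21 = 18 - 189 = -171)
((-1*(-1) + 1)*h)*27 = ((-1*(-1) + 1)*(-171))*27 = ((1 + 1)*(-171))*27 = (2*(-171))*27 = -342*27 = -9234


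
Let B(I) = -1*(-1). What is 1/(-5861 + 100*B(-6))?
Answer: -1/5761 ≈ -0.00017358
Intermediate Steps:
B(I) = 1
1/(-5861 + 100*B(-6)) = 1/(-5861 + 100*1) = 1/(-5861 + 100) = 1/(-5761) = -1/5761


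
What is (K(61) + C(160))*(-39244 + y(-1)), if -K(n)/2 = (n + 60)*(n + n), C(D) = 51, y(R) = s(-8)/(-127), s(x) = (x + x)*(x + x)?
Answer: 146900623412/127 ≈ 1.1567e+9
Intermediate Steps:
s(x) = 4*x² (s(x) = (2*x)*(2*x) = 4*x²)
y(R) = -256/127 (y(R) = (4*(-8)²)/(-127) = (4*64)*(-1/127) = 256*(-1/127) = -256/127)
K(n) = -4*n*(60 + n) (K(n) = -2*(n + 60)*(n + n) = -2*(60 + n)*2*n = -4*n*(60 + n))
(K(61) + C(160))*(-39244 + y(-1)) = (-4*61*(60 + 61) + 51)*(-39244 - 256/127) = (-4*61*121 + 51)*(-4984244/127) = (-29524 + 51)*(-4984244/127) = -29473*(-4984244/127) = 146900623412/127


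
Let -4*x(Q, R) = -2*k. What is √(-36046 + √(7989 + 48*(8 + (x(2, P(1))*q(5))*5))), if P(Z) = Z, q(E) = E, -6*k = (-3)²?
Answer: √(-36046 + √7473) ≈ 189.63*I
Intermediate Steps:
k = -3/2 (k = -⅙*(-3)² = -⅙*9 = -3/2 ≈ -1.5000)
x(Q, R) = -¾ (x(Q, R) = -(-1)*(-3)/(2*2) = -¼*3 = -¾)
√(-36046 + √(7989 + 48*(8 + (x(2, P(1))*q(5))*5))) = √(-36046 + √(7989 + 48*(8 - ¾*5*5))) = √(-36046 + √(7989 + 48*(8 - 15/4*5))) = √(-36046 + √(7989 + 48*(8 - 75/4))) = √(-36046 + √(7989 + 48*(-43/4))) = √(-36046 + √(7989 - 516)) = √(-36046 + √7473)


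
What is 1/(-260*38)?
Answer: -1/9880 ≈ -0.00010121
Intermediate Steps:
1/(-260*38) = 1/(-9880) = -1/9880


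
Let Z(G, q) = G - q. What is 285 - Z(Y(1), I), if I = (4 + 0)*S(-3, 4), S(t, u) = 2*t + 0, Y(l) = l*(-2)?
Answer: 263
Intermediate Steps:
Y(l) = -2*l
S(t, u) = 2*t
I = -24 (I = (4 + 0)*(2*(-3)) = 4*(-6) = -24)
285 - Z(Y(1), I) = 285 - (-2*1 - 1*(-24)) = 285 - (-2 + 24) = 285 - 1*22 = 285 - 22 = 263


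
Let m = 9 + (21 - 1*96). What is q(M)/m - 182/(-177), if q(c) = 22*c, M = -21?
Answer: 1421/177 ≈ 8.0282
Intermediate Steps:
m = -66 (m = 9 + (21 - 96) = 9 - 75 = -66)
q(M)/m - 182/(-177) = (22*(-21))/(-66) - 182/(-177) = -462*(-1/66) - 182*(-1/177) = 7 + 182/177 = 1421/177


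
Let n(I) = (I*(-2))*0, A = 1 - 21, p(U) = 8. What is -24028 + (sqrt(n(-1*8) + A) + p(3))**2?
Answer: -23984 + 32*I*sqrt(5) ≈ -23984.0 + 71.554*I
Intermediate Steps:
A = -20
n(I) = 0 (n(I) = -2*I*0 = 0)
-24028 + (sqrt(n(-1*8) + A) + p(3))**2 = -24028 + (sqrt(0 - 20) + 8)**2 = -24028 + (sqrt(-20) + 8)**2 = -24028 + (2*I*sqrt(5) + 8)**2 = -24028 + (8 + 2*I*sqrt(5))**2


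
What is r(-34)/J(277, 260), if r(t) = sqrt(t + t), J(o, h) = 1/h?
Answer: 520*I*sqrt(17) ≈ 2144.0*I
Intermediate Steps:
r(t) = sqrt(2)*sqrt(t) (r(t) = sqrt(2*t) = sqrt(2)*sqrt(t))
r(-34)/J(277, 260) = (sqrt(2)*sqrt(-34))/(1/260) = (sqrt(2)*(I*sqrt(34)))/(1/260) = (2*I*sqrt(17))*260 = 520*I*sqrt(17)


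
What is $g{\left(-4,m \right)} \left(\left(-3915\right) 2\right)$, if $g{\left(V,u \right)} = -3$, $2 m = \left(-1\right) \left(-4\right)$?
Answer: $23490$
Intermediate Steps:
$m = 2$ ($m = \frac{\left(-1\right) \left(-4\right)}{2} = \frac{1}{2} \cdot 4 = 2$)
$g{\left(-4,m \right)} \left(\left(-3915\right) 2\right) = - 3 \left(\left(-3915\right) 2\right) = \left(-3\right) \left(-7830\right) = 23490$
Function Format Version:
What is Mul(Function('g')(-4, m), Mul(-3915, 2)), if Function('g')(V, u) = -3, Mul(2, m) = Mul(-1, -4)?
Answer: 23490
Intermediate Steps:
m = 2 (m = Mul(Rational(1, 2), Mul(-1, -4)) = Mul(Rational(1, 2), 4) = 2)
Mul(Function('g')(-4, m), Mul(-3915, 2)) = Mul(-3, Mul(-3915, 2)) = Mul(-3, -7830) = 23490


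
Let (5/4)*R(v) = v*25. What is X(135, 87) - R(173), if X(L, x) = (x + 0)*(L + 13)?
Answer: 9416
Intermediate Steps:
X(L, x) = x*(13 + L)
R(v) = 20*v (R(v) = 4*(v*25)/5 = 4*(25*v)/5 = 20*v)
X(135, 87) - R(173) = 87*(13 + 135) - 20*173 = 87*148 - 1*3460 = 12876 - 3460 = 9416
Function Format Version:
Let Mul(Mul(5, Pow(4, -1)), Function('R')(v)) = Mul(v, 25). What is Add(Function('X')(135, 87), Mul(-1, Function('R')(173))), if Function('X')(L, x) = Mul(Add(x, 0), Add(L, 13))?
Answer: 9416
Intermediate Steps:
Function('X')(L, x) = Mul(x, Add(13, L))
Function('R')(v) = Mul(20, v) (Function('R')(v) = Mul(Rational(4, 5), Mul(v, 25)) = Mul(Rational(4, 5), Mul(25, v)) = Mul(20, v))
Add(Function('X')(135, 87), Mul(-1, Function('R')(173))) = Add(Mul(87, Add(13, 135)), Mul(-1, Mul(20, 173))) = Add(Mul(87, 148), Mul(-1, 3460)) = Add(12876, -3460) = 9416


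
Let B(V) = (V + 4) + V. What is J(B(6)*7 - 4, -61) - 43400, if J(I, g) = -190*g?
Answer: -31810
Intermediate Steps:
B(V) = 4 + 2*V (B(V) = (4 + V) + V = 4 + 2*V)
J(B(6)*7 - 4, -61) - 43400 = -190*(-61) - 43400 = 11590 - 43400 = -31810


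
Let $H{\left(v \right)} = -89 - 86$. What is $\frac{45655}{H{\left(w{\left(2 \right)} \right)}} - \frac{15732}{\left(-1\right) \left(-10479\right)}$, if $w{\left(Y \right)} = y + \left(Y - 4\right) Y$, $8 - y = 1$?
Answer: $- \frac{4582589}{17465} \approx -262.39$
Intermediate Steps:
$y = 7$ ($y = 8 - 1 = 7$)
$w{\left(Y \right)} = 7 + Y \left(-4 + Y\right)$ ($w{\left(Y \right)} = 7 + \left(Y - 4\right) Y = 7 + \left(-4 + Y\right) Y = 7 + Y \left(-4 + Y\right)$)
$H{\left(v \right)} = -175$ ($H{\left(v \right)} = -89 - 86 = -175$)
$\frac{45655}{H{\left(w{\left(2 \right)} \right)}} - \frac{15732}{\left(-1\right) \left(-10479\right)} = \frac{45655}{-175} - \frac{15732}{\left(-1\right) \left(-10479\right)} = 45655 \left(- \frac{1}{175}\right) - \frac{15732}{10479} = - \frac{9131}{35} - \frac{5244}{3493} = - \frac{4582589}{17465}$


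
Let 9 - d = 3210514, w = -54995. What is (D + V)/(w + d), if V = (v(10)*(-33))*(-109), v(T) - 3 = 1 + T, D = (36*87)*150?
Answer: -86693/544250 ≈ -0.15929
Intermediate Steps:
d = -3210505 (d = 9 - 1*3210514 = 9 - 3210514 = -3210505)
D = 469800 (D = 3132*150 = 469800)
v(T) = 4 + T (v(T) = 3 + (1 + T) = 4 + T)
V = 50358 (V = ((4 + 10)*(-33))*(-109) = (14*(-33))*(-109) = -462*(-109) = 50358)
(D + V)/(w + d) = (469800 + 50358)/(-54995 - 3210505) = 520158/(-3265500) = 520158*(-1/3265500) = -86693/544250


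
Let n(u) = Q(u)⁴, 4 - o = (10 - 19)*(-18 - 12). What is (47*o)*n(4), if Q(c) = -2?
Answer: -200032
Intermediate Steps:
o = -266 (o = 4 - (10 - 19)*(-18 - 12) = 4 - (-9)*(-30) = 4 - 1*270 = 4 - 270 = -266)
n(u) = 16 (n(u) = (-2)⁴ = 16)
(47*o)*n(4) = (47*(-266))*16 = -12502*16 = -200032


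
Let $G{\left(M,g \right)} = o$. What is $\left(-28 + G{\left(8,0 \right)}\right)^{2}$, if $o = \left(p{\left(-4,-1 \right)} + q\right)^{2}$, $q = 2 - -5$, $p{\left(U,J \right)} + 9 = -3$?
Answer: $9$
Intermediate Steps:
$p{\left(U,J \right)} = -12$ ($p{\left(U,J \right)} = -9 - 3 = -12$)
$q = 7$ ($q = 2 + 5 = 7$)
$o = 25$ ($o = \left(-12 + 7\right)^{2} = \left(-5\right)^{2} = 25$)
$G{\left(M,g \right)} = 25$
$\left(-28 + G{\left(8,0 \right)}\right)^{2} = \left(-28 + 25\right)^{2} = \left(-3\right)^{2} = 9$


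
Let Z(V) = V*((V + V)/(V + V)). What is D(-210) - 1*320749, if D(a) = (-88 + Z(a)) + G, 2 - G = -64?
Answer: -320981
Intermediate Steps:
G = 66 (G = 2 - 1*(-64) = 2 + 64 = 66)
Z(V) = V (Z(V) = V*((2*V)/((2*V))) = V*((2*V)*(1/(2*V))) = V*1 = V)
D(a) = -22 + a (D(a) = (-88 + a) + 66 = -22 + a)
D(-210) - 1*320749 = (-22 - 210) - 1*320749 = -232 - 320749 = -320981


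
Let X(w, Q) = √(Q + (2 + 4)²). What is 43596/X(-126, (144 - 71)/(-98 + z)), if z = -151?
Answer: 43596*√2213859/8891 ≈ 7295.8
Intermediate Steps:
X(w, Q) = √(36 + Q) (X(w, Q) = √(Q + 6²) = √(Q + 36) = √(36 + Q))
43596/X(-126, (144 - 71)/(-98 + z)) = 43596/(√(36 + (144 - 71)/(-98 - 151))) = 43596/(√(36 + 73/(-249))) = 43596/(√(36 + 73*(-1/249))) = 43596/(√(36 - 73/249)) = 43596/(√(8891/249)) = 43596/((√2213859/249)) = 43596*(√2213859/8891) = 43596*√2213859/8891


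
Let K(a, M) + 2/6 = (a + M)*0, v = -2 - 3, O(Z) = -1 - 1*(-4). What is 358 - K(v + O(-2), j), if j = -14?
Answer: 1075/3 ≈ 358.33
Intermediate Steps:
O(Z) = 3 (O(Z) = -1 + 4 = 3)
v = -5
K(a, M) = -⅓ (K(a, M) = -⅓ + (a + M)*0 = -⅓ + (M + a)*0 = -⅓ + 0 = -⅓)
358 - K(v + O(-2), j) = 358 - 1*(-⅓) = 358 + ⅓ = 1075/3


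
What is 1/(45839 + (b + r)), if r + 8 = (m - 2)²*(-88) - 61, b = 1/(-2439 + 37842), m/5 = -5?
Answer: -35403/650777945 ≈ -5.4401e-5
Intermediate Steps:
m = -25 (m = 5*(-5) = -25)
b = 1/35403 ≈ 2.8246e-5
r = -64221 (r = -8 + ((-25 - 2)²*(-88) - 61) = -8 + ((-27)²*(-88) - 61) = -8 + (729*(-88) - 61) = -8 + (-64152 - 61) = -8 - 64213 = -64221)
1/(45839 + (b + r)) = 1/(45839 + (1/35403 - 64221)) = 1/(45839 - 2273616062/35403) = 1/(-650777945/35403) = -35403/650777945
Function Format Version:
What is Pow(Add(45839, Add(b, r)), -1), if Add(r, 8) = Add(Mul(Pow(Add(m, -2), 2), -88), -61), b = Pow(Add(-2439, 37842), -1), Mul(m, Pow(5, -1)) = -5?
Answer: Rational(-35403, 650777945) ≈ -5.4401e-5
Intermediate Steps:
m = -25 (m = Mul(5, -5) = -25)
b = Rational(1, 35403) (b = Pow(35403, -1) = Rational(1, 35403) ≈ 2.8246e-5)
r = -64221 (r = Add(-8, Add(Mul(Pow(Add(-25, -2), 2), -88), -61)) = Add(-8, Add(Mul(Pow(-27, 2), -88), -61)) = Add(-8, Add(Mul(729, -88), -61)) = Add(-8, Add(-64152, -61)) = Add(-8, -64213) = -64221)
Pow(Add(45839, Add(b, r)), -1) = Pow(Add(45839, Add(Rational(1, 35403), -64221)), -1) = Pow(Add(45839, Rational(-2273616062, 35403)), -1) = Pow(Rational(-650777945, 35403), -1) = Rational(-35403, 650777945)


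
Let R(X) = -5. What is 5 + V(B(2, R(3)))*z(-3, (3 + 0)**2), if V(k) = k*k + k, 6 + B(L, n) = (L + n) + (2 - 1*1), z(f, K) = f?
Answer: -163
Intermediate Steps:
B(L, n) = -5 + L + n (B(L, n) = -6 + ((L + n) + (2 - 1*1)) = -6 + ((L + n) + (2 - 1)) = -6 + ((L + n) + 1) = -6 + (1 + L + n) = -5 + L + n)
V(k) = k + k**2 (V(k) = k**2 + k = k + k**2)
5 + V(B(2, R(3)))*z(-3, (3 + 0)**2) = 5 + ((-5 + 2 - 5)*(1 + (-5 + 2 - 5)))*(-3) = 5 - 8*(1 - 8)*(-3) = 5 - 8*(-7)*(-3) = 5 + 56*(-3) = 5 - 168 = -163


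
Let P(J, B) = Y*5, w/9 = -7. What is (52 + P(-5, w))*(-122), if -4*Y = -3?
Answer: -13603/2 ≈ -6801.5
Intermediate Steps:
Y = ¾ (Y = -¼*(-3) = ¾ ≈ 0.75000)
w = -63 (w = 9*(-7) = -63)
P(J, B) = 15/4 (P(J, B) = (¾)*5 = 15/4)
(52 + P(-5, w))*(-122) = (52 + 15/4)*(-122) = (223/4)*(-122) = -13603/2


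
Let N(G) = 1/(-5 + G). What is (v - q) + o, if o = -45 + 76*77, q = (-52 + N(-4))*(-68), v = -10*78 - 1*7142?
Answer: -50927/9 ≈ -5658.6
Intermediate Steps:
v = -7922 (v = -780 - 7142 = -7922)
q = 31892/9 (q = (-52 + 1/(-5 - 4))*(-68) = (-52 + 1/(-9))*(-68) = (-52 - ⅑)*(-68) = -469/9*(-68) = 31892/9 ≈ 3543.6)
o = 5807 (o = -45 + 5852 = 5807)
(v - q) + o = (-7922 - 1*31892/9) + 5807 = (-7922 - 31892/9) + 5807 = -103190/9 + 5807 = -50927/9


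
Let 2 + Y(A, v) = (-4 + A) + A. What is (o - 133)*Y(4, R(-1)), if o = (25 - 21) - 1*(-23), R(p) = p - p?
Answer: -212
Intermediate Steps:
R(p) = 0
Y(A, v) = -6 + 2*A (Y(A, v) = -2 + ((-4 + A) + A) = -2 + (-4 + 2*A) = -6 + 2*A)
o = 27 (o = 4 + 23 = 27)
(o - 133)*Y(4, R(-1)) = (27 - 133)*(-6 + 2*4) = -106*(-6 + 8) = -106*2 = -212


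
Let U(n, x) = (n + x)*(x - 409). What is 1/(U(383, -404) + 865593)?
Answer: 1/882666 ≈ 1.1329e-6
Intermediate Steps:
U(n, x) = (-409 + x)*(n + x) (U(n, x) = (n + x)*(-409 + x) = (-409 + x)*(n + x))
1/(U(383, -404) + 865593) = 1/(((-404)² - 409*383 - 409*(-404) + 383*(-404)) + 865593) = 1/((163216 - 156647 + 165236 - 154732) + 865593) = 1/(17073 + 865593) = 1/882666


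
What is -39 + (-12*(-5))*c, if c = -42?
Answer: -2559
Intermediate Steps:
-39 + (-12*(-5))*c = -39 - 12*(-5)*(-42) = -39 + 60*(-42) = -39 - 2520 = -2559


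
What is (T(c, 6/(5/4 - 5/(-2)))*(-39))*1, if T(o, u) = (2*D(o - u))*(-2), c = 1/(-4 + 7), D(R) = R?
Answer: -988/5 ≈ -197.60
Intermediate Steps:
c = ⅓ (c = 1/3 = ⅓ ≈ 0.33333)
T(o, u) = -4*o + 4*u (T(o, u) = (2*(o - u))*(-2) = (-2*u + 2*o)*(-2) = -4*o + 4*u)
(T(c, 6/(5/4 - 5/(-2)))*(-39))*1 = ((-4*⅓ + 4*(6/(5/4 - 5/(-2))))*(-39))*1 = ((-4/3 + 4*(6/(5*(¼) - 5*(-½))))*(-39))*1 = ((-4/3 + 4*(6/(5/4 + 5/2)))*(-39))*1 = ((-4/3 + 4*(6/(15/4)))*(-39))*1 = ((-4/3 + 4*(6*(4/15)))*(-39))*1 = ((-4/3 + 4*(8/5))*(-39))*1 = ((-4/3 + 32/5)*(-39))*1 = ((76/15)*(-39))*1 = -988/5*1 = -988/5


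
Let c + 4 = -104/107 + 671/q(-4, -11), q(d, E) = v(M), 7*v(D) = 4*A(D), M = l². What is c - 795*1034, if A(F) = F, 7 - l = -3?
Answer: -35182594221/42800 ≈ -8.2202e+5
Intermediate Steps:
l = 10 (l = 7 - 1*(-3) = 7 + 3 = 10)
M = 100 (M = 10² = 100)
v(D) = 4*D/7 (v(D) = (4*D)/7 = 4*D/7)
q(d, E) = 400/7 (q(d, E) = (4/7)*100 = 400/7)
c = 289779/42800 (c = -4 + (-104/107 + 671/(400/7)) = -4 + (-104*1/107 + 671*(7/400)) = -4 + (-104/107 + 4697/400) = -4 + 460979/42800 = 289779/42800 ≈ 6.7705)
c - 795*1034 = 289779/42800 - 795*1034 = 289779/42800 - 822030 = -35182594221/42800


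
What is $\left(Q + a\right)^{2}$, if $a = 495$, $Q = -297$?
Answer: $39204$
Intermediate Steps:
$\left(Q + a\right)^{2} = \left(-297 + 495\right)^{2} = 198^{2} = 39204$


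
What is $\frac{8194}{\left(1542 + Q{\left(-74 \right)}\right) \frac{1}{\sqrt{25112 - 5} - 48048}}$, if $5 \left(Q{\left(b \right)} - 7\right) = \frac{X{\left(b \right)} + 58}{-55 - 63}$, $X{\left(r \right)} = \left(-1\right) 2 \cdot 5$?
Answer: $- \frac{116143067040}{456931} + \frac{2417230 \sqrt{25107}}{456931} \approx -2.5334 \cdot 10^{5}$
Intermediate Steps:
$X{\left(r \right)} = -10$ ($X{\left(r \right)} = \left(-2\right) 5 = -10$)
$Q{\left(b \right)} = \frac{2041}{295}$ ($Q{\left(b \right)} = 7 + \frac{\left(-10 + 58\right) \frac{1}{-55 - 63}}{5} = 7 + \frac{48 \frac{1}{-118}}{5} = 7 + \frac{48 \left(- \frac{1}{118}\right)}{5} = 7 + \frac{1}{5} \left(- \frac{24}{59}\right) = 7 - \frac{24}{295} = \frac{2041}{295}$)
$\frac{8194}{\left(1542 + Q{\left(-74 \right)}\right) \frac{1}{\sqrt{25112 - 5} - 48048}} = \frac{8194}{\left(1542 + \frac{2041}{295}\right) \frac{1}{\sqrt{25112 - 5} - 48048}} = \frac{8194}{\frac{456931}{295} \frac{1}{\sqrt{25107} - 48048}} = \frac{8194}{\frac{456931}{295} \frac{1}{-48048 + \sqrt{25107}}} = 8194 \left(- \frac{14174160}{456931} + \frac{295 \sqrt{25107}}{456931}\right) = - \frac{116143067040}{456931} + \frac{2417230 \sqrt{25107}}{456931}$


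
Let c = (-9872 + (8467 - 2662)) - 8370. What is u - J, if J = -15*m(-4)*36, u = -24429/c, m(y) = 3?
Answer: 20172369/12437 ≈ 1622.0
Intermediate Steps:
c = -12437 (c = (-9872 + 5805) - 8370 = -4067 - 8370 = -12437)
u = 24429/12437 (u = -24429/(-12437) = -24429*(-1/12437) = 24429/12437 ≈ 1.9642)
J = -1620 (J = -15*3*36 = -45*36 = -1620)
u - J = 24429/12437 - 1*(-1620) = 24429/12437 + 1620 = 20172369/12437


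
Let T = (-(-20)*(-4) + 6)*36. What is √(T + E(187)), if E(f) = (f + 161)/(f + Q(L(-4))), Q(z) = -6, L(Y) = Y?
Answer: 2*I*√21803079/181 ≈ 51.595*I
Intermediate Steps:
T = -2664 (T = (-4*20 + 6)*36 = (-80 + 6)*36 = -74*36 = -2664)
E(f) = (161 + f)/(-6 + f) (E(f) = (f + 161)/(f - 6) = (161 + f)/(-6 + f))
√(T + E(187)) = √(-2664 + (161 + 187)/(-6 + 187)) = √(-2664 + 348/181) = √(-481836/181) = 2*I*√21803079/181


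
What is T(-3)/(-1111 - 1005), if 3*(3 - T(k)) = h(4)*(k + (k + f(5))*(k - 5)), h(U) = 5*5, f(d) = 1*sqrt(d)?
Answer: 43/529 - 50*sqrt(5)/1587 ≈ 0.010836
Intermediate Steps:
f(d) = sqrt(d)
h(U) = 25
T(k) = 3 - 25*k/3 - 25*(-5 + k)*(k + sqrt(5))/3 (T(k) = 3 - 25*(k + (k + sqrt(5))*(k - 5))/3 = 3 - 25*(k + (k + sqrt(5))*(-5 + k))/3 = 3 - 25*(k + (-5 + k)*(k + sqrt(5)))/3 = 3 - (25*k + 25*(-5 + k)*(k + sqrt(5)))/3 = 3 + (-25*k/3 - 25*(-5 + k)*(k + sqrt(5))/3) = 3 - 25*k/3 - 25*(-5 + k)*(k + sqrt(5))/3)
T(-3)/(-1111 - 1005) = (3 - 25/3*(-3)**2 + (100/3)*(-3) + 125*sqrt(5)/3 - 25/3*(-3)*sqrt(5))/(-1111 - 1005) = (3 - 25/3*9 - 100 + 125*sqrt(5)/3 + 25*sqrt(5))/(-2116) = (3 - 75 - 100 + 125*sqrt(5)/3 + 25*sqrt(5))*(-1/2116) = (-172 + 200*sqrt(5)/3)*(-1/2116) = 43/529 - 50*sqrt(5)/1587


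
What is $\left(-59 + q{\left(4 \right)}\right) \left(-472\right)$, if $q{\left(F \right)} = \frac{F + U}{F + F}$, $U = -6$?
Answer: $27966$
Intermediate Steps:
$q{\left(F \right)} = \frac{-6 + F}{2 F}$ ($q{\left(F \right)} = \frac{F - 6}{F + F} = \frac{-6 + F}{2 F}$)
$\left(-59 + q{\left(4 \right)}\right) \left(-472\right) = \left(-59 + \frac{-6 + 4}{2 \cdot 4}\right) \left(-472\right) = \left(-59 + \frac{1}{2} \cdot \frac{1}{4} \left(-2\right)\right) \left(-472\right) = \left(-59 - \frac{1}{4}\right) \left(-472\right) = \left(- \frac{237}{4}\right) \left(-472\right) = 27966$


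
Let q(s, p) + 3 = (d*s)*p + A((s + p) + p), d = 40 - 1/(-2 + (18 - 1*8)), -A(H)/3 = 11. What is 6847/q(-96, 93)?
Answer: -6847/356040 ≈ -0.019231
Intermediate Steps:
A(H) = -33 (A(H) = -3*11 = -33)
d = 319/8 (d = 40 - 1/(-2 + (18 - 8)) = 40 - 1/(-2 + 10) = 40 - 1/8 = 40 - 1*⅛ = 40 - ⅛ = 319/8 ≈ 39.875)
q(s, p) = -36 + 319*p*s/8 (q(s, p) = -3 + ((319*s/8)*p - 33) = -3 + (319*p*s/8 - 33) = -3 + (-33 + 319*p*s/8) = -36 + 319*p*s/8)
6847/q(-96, 93) = 6847/(-36 + (319/8)*93*(-96)) = 6847/(-36 - 356004) = 6847/(-356040) = 6847*(-1/356040) = -6847/356040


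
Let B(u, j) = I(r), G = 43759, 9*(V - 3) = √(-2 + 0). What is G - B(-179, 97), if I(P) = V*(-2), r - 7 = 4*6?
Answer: 43765 + 2*I*√2/9 ≈ 43765.0 + 0.31427*I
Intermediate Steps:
V = 3 + I*√2/9 (V = 3 + √(-2 + 0)/9 = 3 + √(-2)/9 = 3 + (I*√2)/9 = 3 + I*√2/9 ≈ 3.0 + 0.15713*I)
r = 31 (r = 7 + 4*6 = 7 + 24 = 31)
I(P) = -6 - 2*I*√2/9 (I(P) = (3 + I*√2/9)*(-2) = -6 - 2*I*√2/9)
B(u, j) = -6 - 2*I*√2/9
G - B(-179, 97) = 43759 - (-6 - 2*I*√2/9) = 43759 + (6 + 2*I*√2/9) = 43765 + 2*I*√2/9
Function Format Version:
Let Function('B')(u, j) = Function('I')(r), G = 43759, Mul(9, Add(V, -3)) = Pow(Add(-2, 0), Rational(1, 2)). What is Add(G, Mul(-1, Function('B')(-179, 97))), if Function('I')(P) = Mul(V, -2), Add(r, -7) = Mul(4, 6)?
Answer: Add(43765, Mul(Rational(2, 9), I, Pow(2, Rational(1, 2)))) ≈ Add(43765., Mul(0.31427, I))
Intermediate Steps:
V = Add(3, Mul(Rational(1, 9), I, Pow(2, Rational(1, 2)))) (V = Add(3, Mul(Rational(1, 9), Pow(Add(-2, 0), Rational(1, 2)))) = Add(3, Mul(Rational(1, 9), Pow(-2, Rational(1, 2)))) = Add(3, Mul(Rational(1, 9), Mul(I, Pow(2, Rational(1, 2))))) = Add(3, Mul(Rational(1, 9), I, Pow(2, Rational(1, 2)))) ≈ Add(3.0000, Mul(0.15713, I)))
r = 31 (r = Add(7, Mul(4, 6)) = Add(7, 24) = 31)
Function('I')(P) = Add(-6, Mul(Rational(-2, 9), I, Pow(2, Rational(1, 2)))) (Function('I')(P) = Mul(Add(3, Mul(Rational(1, 9), I, Pow(2, Rational(1, 2)))), -2) = Add(-6, Mul(Rational(-2, 9), I, Pow(2, Rational(1, 2)))))
Function('B')(u, j) = Add(-6, Mul(Rational(-2, 9), I, Pow(2, Rational(1, 2))))
Add(G, Mul(-1, Function('B')(-179, 97))) = Add(43759, Mul(-1, Add(-6, Mul(Rational(-2, 9), I, Pow(2, Rational(1, 2)))))) = Add(43759, Add(6, Mul(Rational(2, 9), I, Pow(2, Rational(1, 2))))) = Add(43765, Mul(Rational(2, 9), I, Pow(2, Rational(1, 2))))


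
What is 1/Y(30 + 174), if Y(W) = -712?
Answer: -1/712 ≈ -0.0014045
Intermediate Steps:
1/Y(30 + 174) = 1/(-712) = -1/712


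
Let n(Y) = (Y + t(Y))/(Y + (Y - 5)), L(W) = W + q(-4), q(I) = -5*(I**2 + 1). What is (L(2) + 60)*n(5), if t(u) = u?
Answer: -46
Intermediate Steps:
q(I) = -5 - 5*I**2 (q(I) = -5*(1 + I**2) = -5 - 5*I**2)
L(W) = -85 + W (L(W) = W + (-5 - 5*(-4)**2) = W + (-5 - 5*16) = W + (-5 - 80) = W - 85 = -85 + W)
n(Y) = 2*Y/(-5 + 2*Y) (n(Y) = (Y + Y)/(Y + (Y - 5)) = (2*Y)/(Y + (-5 + Y)) = (2*Y)/(-5 + 2*Y) = 2*Y/(-5 + 2*Y))
(L(2) + 60)*n(5) = ((-85 + 2) + 60)*(2*5/(-5 + 2*5)) = (-83 + 60)*(2*5/(-5 + 10)) = -46*5/5 = -23*2 = -46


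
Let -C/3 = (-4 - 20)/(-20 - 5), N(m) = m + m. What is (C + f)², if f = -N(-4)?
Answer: 16384/625 ≈ 26.214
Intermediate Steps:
N(m) = 2*m
C = -72/25 (C = -3*(-4 - 20)/(-20 - 5) = -(-72)/(-25) = -(-72)*(-1)/25 = -3*24/25 = -72/25 ≈ -2.8800)
f = 8 (f = -2*(-4) = -1*(-8) = 8)
(C + f)² = (-72/25 + 8)² = (128/25)² = 16384/625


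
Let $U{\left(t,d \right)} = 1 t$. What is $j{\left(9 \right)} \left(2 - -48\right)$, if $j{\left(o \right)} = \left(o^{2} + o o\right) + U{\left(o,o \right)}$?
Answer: $8550$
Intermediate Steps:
$U{\left(t,d \right)} = t$
$j{\left(o \right)} = o + 2 o^{2}$ ($j{\left(o \right)} = \left(o^{2} + o o\right) + o = \left(o^{2} + o^{2}\right) + o = 2 o^{2} + o = o + 2 o^{2}$)
$j{\left(9 \right)} \left(2 - -48\right) = 9 \left(1 + 2 \cdot 9\right) \left(2 - -48\right) = 9 \left(1 + 18\right) \left(2 + 48\right) = 9 \cdot 19 \cdot 50 = 171 \cdot 50 = 8550$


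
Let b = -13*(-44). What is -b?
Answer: -572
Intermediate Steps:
b = 572
-b = -1*572 = -572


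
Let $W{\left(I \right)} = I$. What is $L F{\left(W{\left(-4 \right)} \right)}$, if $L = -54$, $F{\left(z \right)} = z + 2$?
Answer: $108$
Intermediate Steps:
$F{\left(z \right)} = 2 + z$
$L F{\left(W{\left(-4 \right)} \right)} = - 54 \left(2 - 4\right) = \left(-54\right) \left(-2\right) = 108$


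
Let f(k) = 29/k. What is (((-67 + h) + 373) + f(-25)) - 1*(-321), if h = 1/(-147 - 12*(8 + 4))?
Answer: 4552961/7275 ≈ 625.84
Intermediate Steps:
h = -1/291 (h = 1/(-147 - 12*12) = 1/(-147 - 144) = 1/(-291) = -1/291 ≈ -0.0034364)
(((-67 + h) + 373) + f(-25)) - 1*(-321) = (((-67 - 1/291) + 373) + 29/(-25)) - 1*(-321) = ((-19498/291 + 373) + 29*(-1/25)) + 321 = (89045/291 - 29/25) + 321 = 2217686/7275 + 321 = 4552961/7275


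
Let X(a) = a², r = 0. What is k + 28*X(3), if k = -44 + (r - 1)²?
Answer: 209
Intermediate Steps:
k = -43 (k = -44 + (0 - 1)² = -44 + (-1)² = -44 + 1 = -43)
k + 28*X(3) = -43 + 28*3² = -43 + 28*9 = -43 + 252 = 209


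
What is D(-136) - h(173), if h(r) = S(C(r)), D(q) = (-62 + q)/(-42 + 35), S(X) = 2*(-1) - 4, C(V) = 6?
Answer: 240/7 ≈ 34.286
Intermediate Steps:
S(X) = -6 (S(X) = -2 - 4 = -6)
D(q) = 62/7 - q/7 (D(q) = (-62 + q)/(-7) = (-62 + q)*(-1/7) = 62/7 - q/7)
h(r) = -6
D(-136) - h(173) = (62/7 - 1/7*(-136)) - 1*(-6) = (62/7 + 136/7) + 6 = 198/7 + 6 = 240/7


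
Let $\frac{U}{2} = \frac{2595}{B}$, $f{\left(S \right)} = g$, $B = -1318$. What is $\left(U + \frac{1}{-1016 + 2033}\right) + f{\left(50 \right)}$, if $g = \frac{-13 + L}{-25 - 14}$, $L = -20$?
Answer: $- \frac{26927695}{8712639} \approx -3.0906$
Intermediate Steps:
$g = \frac{11}{13}$ ($g = \frac{-13 - 20}{-25 - 14} = - \frac{33}{-39} = \left(-33\right) \left(- \frac{1}{39}\right) = \frac{11}{13} \approx 0.84615$)
$f{\left(S \right)} = \frac{11}{13}$
$U = - \frac{2595}{659}$ ($U = 2 \frac{2595}{-1318} = 2 \cdot 2595 \left(- \frac{1}{1318}\right) = 2 \left(- \frac{2595}{1318}\right) = - \frac{2595}{659} \approx -3.9378$)
$\left(U + \frac{1}{-1016 + 2033}\right) + f{\left(50 \right)} = \left(- \frac{2595}{659} + \frac{1}{-1016 + 2033}\right) + \frac{11}{13} = \left(- \frac{2595}{659} + \frac{1}{1017}\right) + \frac{11}{13} = - \frac{2638456}{670203} + \frac{11}{13} = - \frac{26927695}{8712639}$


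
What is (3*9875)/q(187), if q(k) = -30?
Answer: -1975/2 ≈ -987.50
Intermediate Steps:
(3*9875)/q(187) = (3*9875)/(-30) = 29625*(-1/30) = -1975/2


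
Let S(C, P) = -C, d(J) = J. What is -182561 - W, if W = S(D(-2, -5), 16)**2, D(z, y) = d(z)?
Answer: -182565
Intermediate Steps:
D(z, y) = z
W = 4 (W = (-1*(-2))**2 = 2**2 = 4)
-182561 - W = -182561 - 1*4 = -182561 - 4 = -182565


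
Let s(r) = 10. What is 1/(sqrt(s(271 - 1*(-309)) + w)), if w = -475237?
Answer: -I*sqrt(5867)/52803 ≈ -0.0014506*I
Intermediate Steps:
1/(sqrt(s(271 - 1*(-309)) + w)) = 1/(sqrt(10 - 475237)) = 1/(sqrt(-475227)) = 1/(9*I*sqrt(5867)) = -I*sqrt(5867)/52803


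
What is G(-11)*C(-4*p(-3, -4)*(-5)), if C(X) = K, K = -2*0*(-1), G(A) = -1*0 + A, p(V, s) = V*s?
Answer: 0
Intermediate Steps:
G(A) = A (G(A) = 0 + A = A)
K = 0 (K = 0*(-1) = 0)
C(X) = 0
G(-11)*C(-4*p(-3, -4)*(-5)) = -11*0 = 0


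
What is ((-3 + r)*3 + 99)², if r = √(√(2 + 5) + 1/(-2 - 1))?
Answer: (90 + √3*√(-1 + 3*√7))² ≈ 8942.0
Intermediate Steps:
r = √(-⅓ + √7) (r = √(√7 + 1/(-3)) = √(√7 - ⅓) = √(-⅓ + √7) ≈ 1.5207)
((-3 + r)*3 + 99)² = ((-3 + √(-3 + 9*√7)/3)*3 + 99)² = ((-9 + √(-3 + 9*√7)) + 99)² = (90 + √(-3 + 9*√7))²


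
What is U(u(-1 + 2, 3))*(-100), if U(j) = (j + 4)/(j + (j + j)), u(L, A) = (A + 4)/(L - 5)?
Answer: 300/7 ≈ 42.857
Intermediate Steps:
u(L, A) = (4 + A)/(-5 + L)
U(j) = (4 + j)/(3*j) (U(j) = (4 + j)/(j + 2*j) = (4 + j)/((3*j)) = (4 + j)*(1/(3*j)) = (4 + j)/(3*j))
U(u(-1 + 2, 3))*(-100) = ((4 + (4 + 3)/(-5 + (-1 + 2)))/(3*(((4 + 3)/(-5 + (-1 + 2))))))*(-100) = ((4 + 7/(-5 + 1))/(3*((7/(-5 + 1)))))*(-100) = ((4 + 7/(-4))/(3*((7/(-4)))))*(-100) = ((4 - ¼*7)/(3*((-¼*7))))*(-100) = ((4 - 7/4)/(3*(-7/4)))*(-100) = ((⅓)*(-4/7)*(9/4))*(-100) = -3/7*(-100) = 300/7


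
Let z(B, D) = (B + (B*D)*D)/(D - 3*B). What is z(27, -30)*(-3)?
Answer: 24327/37 ≈ 657.49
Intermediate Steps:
z(B, D) = (B + B*D**2)/(D - 3*B)
z(27, -30)*(-3) = -1*27*(1 + (-30)**2)/(-1*(-30) + 3*27)*(-3) = -1*27*(1 + 900)/(30 + 81)*(-3) = -1*27*901/111*(-3) = -1*27*1/111*901*(-3) = -8109/37*(-3) = 24327/37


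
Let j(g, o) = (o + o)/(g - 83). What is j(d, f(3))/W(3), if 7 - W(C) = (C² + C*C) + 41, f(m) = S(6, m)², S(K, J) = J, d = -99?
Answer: 9/4732 ≈ 0.0019019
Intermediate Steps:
f(m) = m²
W(C) = -34 - 2*C² (W(C) = 7 - ((C² + C*C) + 41) = 7 - ((C² + C²) + 41) = 7 - (2*C² + 41) = 7 - (41 + 2*C²) = 7 + (-41 - 2*C²) = -34 - 2*C²)
j(g, o) = 2*o/(-83 + g) (j(g, o) = (2*o)/(-83 + g) = 2*o/(-83 + g))
j(d, f(3))/W(3) = (2*3²/(-83 - 99))/(-34 - 2*3²) = (2*9/(-182))/(-34 - 2*9) = (2*9*(-1/182))/(-34 - 18) = -9/91/(-52) = -9/91*(-1/52) = 9/4732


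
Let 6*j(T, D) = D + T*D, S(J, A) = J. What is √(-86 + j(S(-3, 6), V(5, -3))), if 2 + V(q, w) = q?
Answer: I*√87 ≈ 9.3274*I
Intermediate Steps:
V(q, w) = -2 + q
j(T, D) = D/6 + D*T/6 (j(T, D) = (D + T*D)/6 = (D + D*T)/6 = D/6 + D*T/6)
√(-86 + j(S(-3, 6), V(5, -3))) = √(-86 + (-2 + 5)*(1 - 3)/6) = √(-86 + (⅙)*3*(-2)) = √(-86 - 1) = √(-87) = I*√87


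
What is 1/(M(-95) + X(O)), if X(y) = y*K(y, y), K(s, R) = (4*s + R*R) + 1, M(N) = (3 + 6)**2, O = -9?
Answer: -1/333 ≈ -0.0030030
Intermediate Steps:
M(N) = 81 (M(N) = 9**2 = 81)
K(s, R) = 1 + R**2 + 4*s (K(s, R) = (4*s + R**2) + 1 = (R**2 + 4*s) + 1 = 1 + R**2 + 4*s)
X(y) = y*(1 + y**2 + 4*y)
1/(M(-95) + X(O)) = 1/(81 - 9*(1 + (-9)**2 + 4*(-9))) = 1/(81 - 9*(1 + 81 - 36)) = 1/(81 - 9*46) = 1/(81 - 414) = 1/(-333) = -1/333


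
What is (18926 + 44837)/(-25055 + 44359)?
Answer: 63763/19304 ≈ 3.3031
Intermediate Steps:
(18926 + 44837)/(-25055 + 44359) = 63763/19304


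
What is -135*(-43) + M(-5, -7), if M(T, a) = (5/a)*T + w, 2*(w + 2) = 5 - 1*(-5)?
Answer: 40681/7 ≈ 5811.6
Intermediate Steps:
w = 3 (w = -2 + (5 - 1*(-5))/2 = -2 + (5 + 5)/2 = -2 + (½)*10 = -2 + 5 = 3)
M(T, a) = 3 + 5*T/a (M(T, a) = (5/a)*T + 3 = 5*T/a + 3 = 3 + 5*T/a)
-135*(-43) + M(-5, -7) = -135*(-43) + (3 + 5*(-5)/(-7)) = 5805 + (3 + 5*(-5)*(-⅐)) = 5805 + (3 + 25/7) = 5805 + 46/7 = 40681/7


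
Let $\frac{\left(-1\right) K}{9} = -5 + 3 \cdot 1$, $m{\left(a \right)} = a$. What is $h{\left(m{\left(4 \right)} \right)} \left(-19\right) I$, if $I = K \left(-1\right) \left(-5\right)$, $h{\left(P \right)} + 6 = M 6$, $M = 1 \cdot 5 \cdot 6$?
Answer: $-297540$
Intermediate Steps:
$M = 30$ ($M = 5 \cdot 6 = 30$)
$K = 18$ ($K = - 9 \left(-5 + 3 \cdot 1\right) = - 9 \left(-5 + 3\right) = \left(-9\right) \left(-2\right) = 18$)
$h{\left(P \right)} = 174$ ($h{\left(P \right)} = -6 + 30 \cdot 6 = -6 + 180 = 174$)
$I = 90$ ($I = 18 \left(-1\right) \left(-5\right) = \left(-18\right) \left(-5\right) = 90$)
$h{\left(m{\left(4 \right)} \right)} \left(-19\right) I = 174 \left(-19\right) 90 = \left(-3306\right) 90 = -297540$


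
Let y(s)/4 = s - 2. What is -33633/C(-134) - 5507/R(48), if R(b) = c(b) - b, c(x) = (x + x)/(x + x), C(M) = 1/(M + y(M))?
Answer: 1071754685/47 ≈ 2.2803e+7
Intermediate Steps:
y(s) = -8 + 4*s (y(s) = 4*(s - 2) = 4*(-2 + s) = -8 + 4*s)
C(M) = 1/(-8 + 5*M) (C(M) = 1/(M + (-8 + 4*M)) = 1/(-8 + 5*M))
c(x) = 1 (c(x) = (2*x)/((2*x)) = (2*x)*(1/(2*x)) = 1)
R(b) = 1 - b
-33633/C(-134) - 5507/R(48) = -33633/(1/(-8 + 5*(-134))) - 5507/(1 - 1*48) = -33633/(1/(-8 - 670)) - 5507/(1 - 48) = -33633/(1/(-678)) - 5507/(-47) = -33633/(-1/678) - 5507*(-1/47) = -33633*(-678) + 5507/47 = 22803174 + 5507/47 = 1071754685/47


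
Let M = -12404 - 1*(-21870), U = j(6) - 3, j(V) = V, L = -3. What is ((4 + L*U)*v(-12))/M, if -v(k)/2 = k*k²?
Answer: -8640/4733 ≈ -1.8255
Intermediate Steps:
U = 3 (U = 6 - 3 = 3)
v(k) = -2*k³ (v(k) = -2*k*k² = -2*k³)
M = 9466 (M = -12404 + 21870 = 9466)
((4 + L*U)*v(-12))/M = ((4 - 3*3)*(-2*(-12)³))/9466 = ((4 - 9)*(-2*(-1728)))*(1/9466) = -5*3456*(1/9466) = -17280*1/9466 = -8640/4733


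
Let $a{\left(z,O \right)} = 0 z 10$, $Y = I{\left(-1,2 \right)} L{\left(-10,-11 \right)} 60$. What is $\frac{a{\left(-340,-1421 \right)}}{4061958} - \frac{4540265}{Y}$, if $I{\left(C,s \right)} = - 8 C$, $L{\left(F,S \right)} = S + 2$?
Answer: $\frac{908053}{864} \approx 1051.0$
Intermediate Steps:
$L{\left(F,S \right)} = 2 + S$
$Y = -4320$ ($Y = \left(-8\right) \left(-1\right) \left(2 - 11\right) 60 = 8 \left(-9\right) 60 = \left(-72\right) 60 = -4320$)
$a{\left(z,O \right)} = 0$ ($a{\left(z,O \right)} = 0 \cdot 10 = 0$)
$\frac{a{\left(-340,-1421 \right)}}{4061958} - \frac{4540265}{Y} = \frac{0}{4061958} - \frac{4540265}{-4320} = 0 \cdot \frac{1}{4061958} - - \frac{908053}{864} = 0 + \frac{908053}{864} = \frac{908053}{864}$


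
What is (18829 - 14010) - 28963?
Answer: -24144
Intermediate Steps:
(18829 - 14010) - 28963 = 4819 - 28963 = -24144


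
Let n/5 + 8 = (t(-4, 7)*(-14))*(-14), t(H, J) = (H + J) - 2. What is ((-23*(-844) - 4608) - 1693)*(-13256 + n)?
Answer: -161475076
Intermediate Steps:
t(H, J) = -2 + H + J
n = 940 (n = -40 + 5*(((-2 - 4 + 7)*(-14))*(-14)) = -40 + 5*((1*(-14))*(-14)) = -40 + 5*(-14*(-14)) = -40 + 5*196 = -40 + 980 = 940)
((-23*(-844) - 4608) - 1693)*(-13256 + n) = ((-23*(-844) - 4608) - 1693)*(-13256 + 940) = ((19412 - 4608) - 1693)*(-12316) = (14804 - 1693)*(-12316) = 13111*(-12316) = -161475076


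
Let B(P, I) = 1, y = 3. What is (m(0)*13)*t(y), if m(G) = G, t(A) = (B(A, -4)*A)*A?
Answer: 0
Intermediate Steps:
t(A) = A**2 (t(A) = (1*A)*A = A*A = A**2)
(m(0)*13)*t(y) = (0*13)*3**2 = 0*9 = 0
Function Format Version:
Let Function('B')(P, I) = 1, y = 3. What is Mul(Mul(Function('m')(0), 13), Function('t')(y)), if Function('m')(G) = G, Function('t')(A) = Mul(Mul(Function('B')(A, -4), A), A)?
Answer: 0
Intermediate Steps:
Function('t')(A) = Pow(A, 2) (Function('t')(A) = Mul(Mul(1, A), A) = Mul(A, A) = Pow(A, 2))
Mul(Mul(Function('m')(0), 13), Function('t')(y)) = Mul(Mul(0, 13), Pow(3, 2)) = Mul(0, 9) = 0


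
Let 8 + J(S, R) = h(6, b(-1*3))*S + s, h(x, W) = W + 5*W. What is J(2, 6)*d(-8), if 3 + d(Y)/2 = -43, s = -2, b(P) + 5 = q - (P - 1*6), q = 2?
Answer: -5704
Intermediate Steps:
b(P) = 3 - P (b(P) = -5 + (2 - (P - 1*6)) = -5 + (2 - (P - 6)) = -5 + (2 - (-6 + P)) = -5 + (2 + (6 - P)) = -5 + (8 - P) = 3 - P)
h(x, W) = 6*W
J(S, R) = -10 + 36*S (J(S, R) = -8 + ((6*(3 - (-1)*3))*S - 2) = -8 + ((6*(3 - 1*(-3)))*S - 2) = -8 + ((6*(3 + 3))*S - 2) = -8 + ((6*6)*S - 2) = -8 + (36*S - 2) = -8 + (-2 + 36*S) = -10 + 36*S)
d(Y) = -92 (d(Y) = -6 + 2*(-43) = -6 - 86 = -92)
J(2, 6)*d(-8) = (-10 + 36*2)*(-92) = (-10 + 72)*(-92) = 62*(-92) = -5704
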